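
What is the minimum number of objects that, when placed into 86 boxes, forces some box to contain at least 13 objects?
n = (13 − 1)·86 + 1 = 1033

By the generalised pigeonhole principle, to guarantee some box contains ≥ r objects we need more than (r − 1) · k objects total. Threshold: n = (r − 1) · k + 1. With r = 13 and k = 86: n = 12 · 86 + 1 = 1032 + 1 = 1033. For n = 1032 = 12 · 86, we can put exactly 12 objects in every box, avoiding 13 in any single one — so 1033 is tight.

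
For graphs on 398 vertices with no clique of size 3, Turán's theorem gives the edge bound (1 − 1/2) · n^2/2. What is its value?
Turán density bound = (1/2) · 398^2/2 = 39601

Turán's theorem: ex(n, K_{r+1}) is achieved by the complete r-partite Turán graph T(n, r) with parts as balanced as possible, and is at most (1 − 1/r) · n^2/2. For r = 2, n = 398: the density bound is (1/2) · 158404/2 = 39601. Since 2 ∣ 398, the Turán graph T(398, 2) has parts of equal size 199, and its edge count e(T(398, 2)) = 39601 attains the density bound exactly.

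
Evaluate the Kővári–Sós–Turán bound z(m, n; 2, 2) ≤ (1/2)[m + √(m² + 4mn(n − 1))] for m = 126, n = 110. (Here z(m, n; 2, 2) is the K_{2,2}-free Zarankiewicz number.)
z(126, 110; 2, 2) ≤ (1/2)[126 + √(126² + 4·126·110·109)] = (1/2)[126 + √6058836] = 1293.7351

Kővári–Sós–Turán: let r_1, ..., r_126 be the row sums and z = Σ r_i the total number of 1s. Each pair of columns can share at most one row with both entries 1 (else a 2×2 all-ones block appears), so Σ_i C(r_i, 2) ≤ C(110, 2) = 5995. By convexity Σ_i C(r_i, 2) ≥ 126·C(z/126, 2) = z(z − 126)/(2·126), giving z² − 126z − 126·110·109 ≤ 0 and hence z ≤ (1/2)[126 + √(15876 + 4·1510740)] = (1/2)[126 + √6058836] ≈ (1/2)(126 + 2461.4703) = 1293.7351.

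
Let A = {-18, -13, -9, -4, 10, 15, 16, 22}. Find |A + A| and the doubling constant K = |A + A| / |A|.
K = |A + A| / |A| = 31/8

Enumerate A + A = {a + b : a, b ∈ A}. With |A| = 8, there are |A|^2 = 64 ordered sum pairs; collecting distinct values, A + A = {-36, -31, -27, -26, -22, -18, -17, -13, -8, -3, -2, 1, 2, 3, 4, 6, 7, 9, 11, 12, 13, 18, 20, 25, 26, 30, 31, 32, 37, 38, 44}, so |A + A| = 31. Thus K = 31/8. For comparison, the minimum possible |A + A| over all 8-element sets is 2·8 − 1 = 15 (so min K = 15/8), attained only by arithmetic progressions.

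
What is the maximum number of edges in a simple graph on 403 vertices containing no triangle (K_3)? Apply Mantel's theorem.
ex(403, K_3) = ⌊403^2/4⌋ = 40602

Mantel (1907): a triangle-free graph on n vertices has at most ⌊n^2/4⌋ edges, with equality for the complete bipartite graph K_{⌊n/2⌋, ⌈n/2⌉}. For n = 403: ⌊403^2/4⌋ = ⌊162409/4⌋ = 40602. The extremal graph is K_{201, 202}, which has 201·202 = 40602 edges.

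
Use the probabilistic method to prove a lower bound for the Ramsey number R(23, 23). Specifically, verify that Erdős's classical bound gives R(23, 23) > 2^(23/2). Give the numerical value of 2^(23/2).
2^(23/2) = 2896.3094; so R(23, 23) > 2896.3094

Colour each edge of K_n uniformly at random with red/blue. The expected number of monochromatic K_23 is C(n, 23) · 2 · 2^(−C(23,2)). If C(n, 23) · 2^(1 − C(23,2)) < 1, then with positive probability no monochromatic K_23 exists, so R(23, 23) > n. The standard estimate C(n, 23) ≤ n^23/23! shows this inequality holds whenever n ≤ 2^(23/2) (since 23! · 2^(C(23,2) − 1) > 2^(23^2/2) ≥ n^23). Hence R(23, 23) > 2^(23/2) = 2896.3094.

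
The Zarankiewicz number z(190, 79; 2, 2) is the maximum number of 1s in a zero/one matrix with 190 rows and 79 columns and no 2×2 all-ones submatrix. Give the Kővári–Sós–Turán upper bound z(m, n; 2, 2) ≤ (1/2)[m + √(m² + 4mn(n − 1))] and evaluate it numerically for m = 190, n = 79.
z(190, 79; 2, 2) ≤ (1/2)[190 + √(190² + 4·190·79·78)] = (1/2)[190 + √4719220] = 1181.1883

Kővári–Sós–Turán: let r_1, ..., r_190 be the row sums and z = Σ r_i the total number of 1s. Each pair of columns can share at most one row with both entries 1 (else a 2×2 all-ones block appears), so Σ_i C(r_i, 2) ≤ C(79, 2) = 3081. By convexity Σ_i C(r_i, 2) ≥ 190·C(z/190, 2) = z(z − 190)/(2·190), giving z² − 190z − 190·79·78 ≤ 0 and hence z ≤ (1/2)[190 + √(36100 + 4·1170780)] = (1/2)[190 + √4719220] ≈ (1/2)(190 + 2172.3766) = 1181.1883.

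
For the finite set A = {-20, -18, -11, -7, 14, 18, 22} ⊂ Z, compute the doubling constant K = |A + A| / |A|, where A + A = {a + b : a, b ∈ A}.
K = |A + A| / |A| = 25/7

Enumerate A + A = {a + b : a, b ∈ A}. With |A| = 7, there are |A|^2 = 49 ordered sum pairs; collecting distinct values, A + A = {-40, -38, -36, -31, -29, -27, -25, -22, -18, -14, -6, -4, -2, 0, 2, 3, 4, 7, 11, 15, 28, 32, 36, 40, 44}, so |A + A| = 25. Thus K = 25/7. For comparison, the minimum possible |A + A| over all 7-element sets is 2·7 − 1 = 13 (so min K = 13/7), attained only by arithmetic progressions.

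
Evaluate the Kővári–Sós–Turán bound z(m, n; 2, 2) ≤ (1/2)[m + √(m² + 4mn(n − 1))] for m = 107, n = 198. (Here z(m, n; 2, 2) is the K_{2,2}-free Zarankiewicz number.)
z(107, 198; 2, 2) ≤ (1/2)[107 + √(107² + 4·107·198·197)] = (1/2)[107 + √16706017] = 2097.1497

Kővári–Sós–Turán: let r_1, ..., r_107 be the row sums and z = Σ r_i the total number of 1s. Each pair of columns can share at most one row with both entries 1 (else a 2×2 all-ones block appears), so Σ_i C(r_i, 2) ≤ C(198, 2) = 19503. By convexity Σ_i C(r_i, 2) ≥ 107·C(z/107, 2) = z(z − 107)/(2·107), giving z² − 107z − 107·198·197 ≤ 0 and hence z ≤ (1/2)[107 + √(11449 + 4·4173642)] = (1/2)[107 + √16706017] ≈ (1/2)(107 + 4087.2995) = 2097.1497.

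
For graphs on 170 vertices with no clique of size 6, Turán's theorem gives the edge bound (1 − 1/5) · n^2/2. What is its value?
Turán density bound = (4/5) · 170^2/2 = 11560

Turán's theorem: ex(n, K_{r+1}) is achieved by the complete r-partite Turán graph T(n, r) with parts as balanced as possible, and is at most (1 − 1/r) · n^2/2. For r = 5, n = 170: the density bound is (4/5) · 28900/2 = 11560. Since 5 ∣ 170, the Turán graph T(170, 5) has parts of equal size 34, and its edge count e(T(170, 5)) = 11560 attains the density bound exactly.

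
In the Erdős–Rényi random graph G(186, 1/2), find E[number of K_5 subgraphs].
E[# K_5] = C(186, 5) · (1/2)^C(5, 2) = 1757291172 / 2^10 = 439322793/256 ≈ 1716104.660156

For each 5-subset S of vertices (there are C(186, 5) = 1757291172 such S), let X_S = 1 if S induces a K_5 (all C(5, 2) = 10 edges present). Then P(X_S = 1) = (1/2)^10 = 1/1024. By linearity of expectation, E[# K_5] = C(186, 5) · (1/2)^10 = 1757291172 / 1024 = 439322793/256 ≈ 1716104.660156.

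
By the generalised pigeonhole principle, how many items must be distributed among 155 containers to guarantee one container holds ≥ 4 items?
n = (4 − 1)·155 + 1 = 466

By the generalised pigeonhole principle, to guarantee some box contains ≥ r objects we need more than (r − 1) · k objects total. Threshold: n = (r − 1) · k + 1. With r = 4 and k = 155: n = 3 · 155 + 1 = 465 + 1 = 466. For n = 465 = 3 · 155, we can put exactly 3 objects in every box, avoiding 4 in any single one — so 466 is tight.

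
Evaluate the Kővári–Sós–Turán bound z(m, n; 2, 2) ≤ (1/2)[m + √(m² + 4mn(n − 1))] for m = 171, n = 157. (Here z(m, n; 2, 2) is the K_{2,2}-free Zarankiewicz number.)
z(171, 157; 2, 2) ≤ (1/2)[171 + √(171² + 4·171·157·156)] = (1/2)[171 + √16781769] = 2133.7779

Kővári–Sós–Turán: let r_1, ..., r_171 be the row sums and z = Σ r_i the total number of 1s. Each pair of columns can share at most one row with both entries 1 (else a 2×2 all-ones block appears), so Σ_i C(r_i, 2) ≤ C(157, 2) = 12246. By convexity Σ_i C(r_i, 2) ≥ 171·C(z/171, 2) = z(z − 171)/(2·171), giving z² − 171z − 171·157·156 ≤ 0 and hence z ≤ (1/2)[171 + √(29241 + 4·4188132)] = (1/2)[171 + √16781769] ≈ (1/2)(171 + 4096.5557) = 2133.7779.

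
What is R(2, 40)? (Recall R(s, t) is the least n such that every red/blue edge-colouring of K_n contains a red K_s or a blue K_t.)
R(2, 40) = 40

R(2, k) = k for all k ≥ 2: in a 2-colouring of K_k, either some edge is red (a red K_2) or all edges are blue (a blue K_k). And K_{39} coloured all-blue has no blue K_40, so R(2, 40) > 39. Hence R(2, 40) = 40.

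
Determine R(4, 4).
R(4, 4) = 18

Lower bound: an explicit 2-colouring of K_{17} (typically a Paley-type or other structured construction) avoids a red K_4 and a blue K_4, showing R(4, 4) > 17.
Upper bound: the Erdős–Szekeres recurrence R(r, t') ≤ R(r−1, t') + R(r, t'−1) yields R(4, 4) ≤ 18.
Hence R(4, 4) = 18.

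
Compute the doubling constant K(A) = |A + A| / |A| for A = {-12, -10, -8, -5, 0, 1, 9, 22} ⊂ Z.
K = |A + A| / |A| = 32/8 = 4

Enumerate A + A = {a + b : a, b ∈ A}. With |A| = 8, there are |A|^2 = 64 ordered sum pairs; collecting distinct values, A + A = {-24, -22, -20, -18, -17, -16, -15, -13, -12, -11, -10, -9, -8, -7, -5, -4, -3, -1, 0, 1, 2, 4, 9, 10, 12, 14, 17, 18, 22, 23, 31, 44}, so |A + A| = 32. Thus K = 32/8 = 4. For comparison, the minimum possible |A + A| over all 8-element sets is 2·8 − 1 = 15 (so min K = 15/8), attained only by arithmetic progressions.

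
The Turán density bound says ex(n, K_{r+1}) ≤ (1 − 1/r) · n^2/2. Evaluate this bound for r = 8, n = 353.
Turán density bound = (7/8) · 353^2/2 = 872263/16 ≈ 54516.4375

Turán's theorem: ex(n, K_{r+1}) is achieved by the complete r-partite Turán graph T(n, r) with parts as balanced as possible, and is at most (1 − 1/r) · n^2/2. For r = 8, n = 353: the density bound is (7/8) · 124609/2 = 872263/16 ≈ 54516.4375. The integer-valued extremum is e(T(353, 8)) = 54516, which is strictly less than the density bound 872263/16 since 8 ∤ 353 (the parts of T(353, 8) cannot all be equal).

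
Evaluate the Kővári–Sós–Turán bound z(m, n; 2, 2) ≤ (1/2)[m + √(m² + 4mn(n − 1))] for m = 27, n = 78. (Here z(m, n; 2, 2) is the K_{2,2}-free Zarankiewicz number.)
z(27, 78; 2, 2) ≤ (1/2)[27 + √(27² + 4·27·78·77)] = (1/2)[27 + √649377] = 416.4197

Kővári–Sós–Turán: let r_1, ..., r_27 be the row sums and z = Σ r_i the total number of 1s. Each pair of columns can share at most one row with both entries 1 (else a 2×2 all-ones block appears), so Σ_i C(r_i, 2) ≤ C(78, 2) = 3003. By convexity Σ_i C(r_i, 2) ≥ 27·C(z/27, 2) = z(z − 27)/(2·27), giving z² − 27z − 27·78·77 ≤ 0 and hence z ≤ (1/2)[27 + √(729 + 4·162162)] = (1/2)[27 + √649377] ≈ (1/2)(27 + 805.8393) = 416.4197.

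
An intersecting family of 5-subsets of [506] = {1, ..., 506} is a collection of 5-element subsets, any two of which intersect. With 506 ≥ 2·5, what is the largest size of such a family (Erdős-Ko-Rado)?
max |F| = C(505, 4) = 2677826130

The Erdős-Ko-Rado theorem states: for n ≥ 2k, an intersecting family of k-subsets of an n-element set has size at most C(n − 1, k − 1), with equality for 'star' families {A ⊆ [n] : |A| = k, i ∈ A} (fix an element i). For n = 506, k = 5: C(505, 4) = 2677826130.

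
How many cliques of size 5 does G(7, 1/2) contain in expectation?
E[# K_5] = C(7, 5) · (1/2)^C(5, 2) = 21 / 2^10 ≈ 0.020508

For each 5-subset S of vertices (there are C(7, 5) = 21 such S), let X_S = 1 if S induces a K_5 (all C(5, 2) = 10 edges present). Then P(X_S = 1) = (1/2)^10 = 1/1024. By linearity of expectation, E[# K_5] = C(7, 5) · (1/2)^10 = 21 / 1024 ≈ 0.020508.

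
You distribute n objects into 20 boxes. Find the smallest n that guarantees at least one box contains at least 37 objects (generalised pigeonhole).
n = (37 − 1)·20 + 1 = 721

By the generalised pigeonhole principle, to guarantee some box contains ≥ r objects we need more than (r − 1) · k objects total. Threshold: n = (r − 1) · k + 1. With r = 37 and k = 20: n = 36 · 20 + 1 = 720 + 1 = 721. For n = 720 = 36 · 20, we can put exactly 36 objects in every box, avoiding 37 in any single one — so 721 is tight.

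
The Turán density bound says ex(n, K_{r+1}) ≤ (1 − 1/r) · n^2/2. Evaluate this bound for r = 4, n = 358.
Turán density bound = (3/4) · 358^2/2 = 96123/2 ≈ 48061.5

Turán's theorem: ex(n, K_{r+1}) is achieved by the complete r-partite Turán graph T(n, r) with parts as balanced as possible, and is at most (1 − 1/r) · n^2/2. For r = 4, n = 358: the density bound is (3/4) · 128164/2 = 96123/2 ≈ 48061.5. The integer-valued extremum is e(T(358, 4)) = 48061, which is strictly less than the density bound 96123/2 since 4 ∤ 358 (the parts of T(358, 4) cannot all be equal).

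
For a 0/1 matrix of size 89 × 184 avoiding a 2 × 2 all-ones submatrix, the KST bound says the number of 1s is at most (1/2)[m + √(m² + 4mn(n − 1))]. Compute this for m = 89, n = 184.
z(89, 184; 2, 2) ≤ (1/2)[89 + √(89² + 4·89·184·183)] = (1/2)[89 + √11995153] = 1776.201

Kővári–Sós–Turán: let r_1, ..., r_89 be the row sums and z = Σ r_i the total number of 1s. Each pair of columns can share at most one row with both entries 1 (else a 2×2 all-ones block appears), so Σ_i C(r_i, 2) ≤ C(184, 2) = 16836. By convexity Σ_i C(r_i, 2) ≥ 89·C(z/89, 2) = z(z − 89)/(2·89), giving z² − 89z − 89·184·183 ≤ 0 and hence z ≤ (1/2)[89 + √(7921 + 4·2996808)] = (1/2)[89 + √11995153] ≈ (1/2)(89 + 3463.4019) = 1776.201.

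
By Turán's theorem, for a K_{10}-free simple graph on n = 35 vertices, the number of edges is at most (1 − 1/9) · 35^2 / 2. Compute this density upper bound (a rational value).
Turán density bound = (8/9) · 35^2/2 = 4900/9 ≈ 544.4444

Turán's theorem: ex(n, K_{r+1}) is achieved by the complete r-partite Turán graph T(n, r) with parts as balanced as possible, and is at most (1 − 1/r) · n^2/2. For r = 9, n = 35: the density bound is (8/9) · 1225/2 = 4900/9 ≈ 544.4444. The integer-valued extremum is e(T(35, 9)) = 544, which is strictly less than the density bound 4900/9 since 9 ∤ 35 (the parts of T(35, 9) cannot all be equal).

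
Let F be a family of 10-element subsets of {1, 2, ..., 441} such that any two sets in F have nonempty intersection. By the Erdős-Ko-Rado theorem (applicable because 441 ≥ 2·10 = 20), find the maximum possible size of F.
max |F| = C(440, 9) = 1568725045107044880

The Erdős-Ko-Rado theorem states: for n ≥ 2k, an intersecting family of k-subsets of an n-element set has size at most C(n − 1, k − 1), with equality for 'star' families {A ⊆ [n] : |A| = k, i ∈ A} (fix an element i). For n = 441, k = 10: C(440, 9) = 1568725045107044880.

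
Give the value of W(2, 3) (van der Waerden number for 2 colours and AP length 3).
W(2, 3) = 9

Lower bound: the 2-colouring RRBBRRBB of {1, ..., 8} (R at positions {1, 2, 5, 6}, B at {3, 4, 7, 8}) contains no monochromatic 3-term AP, so W(2, 3) > 8. Upper bound: a case analysis on any 2-colouring of {1, ..., 9} forces such an AP. Hence W(2, 3) = 9.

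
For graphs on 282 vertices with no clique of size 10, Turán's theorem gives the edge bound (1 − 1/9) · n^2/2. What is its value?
Turán density bound = (8/9) · 282^2/2 = 35344

Turán's theorem: ex(n, K_{r+1}) is achieved by the complete r-partite Turán graph T(n, r) with parts as balanced as possible, and is at most (1 − 1/r) · n^2/2. For r = 9, n = 282: the density bound is (8/9) · 79524/2 = 35344. The integer-valued extremum is e(T(282, 9)) = 35343, which is strictly less than the density bound 35344 since 9 ∤ 282 (the parts of T(282, 9) cannot all be equal).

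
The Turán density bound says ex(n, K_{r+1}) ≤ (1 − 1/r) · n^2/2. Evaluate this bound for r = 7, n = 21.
Turán density bound = (6/7) · 21^2/2 = 189

Turán's theorem: ex(n, K_{r+1}) is achieved by the complete r-partite Turán graph T(n, r) with parts as balanced as possible, and is at most (1 − 1/r) · n^2/2. For r = 7, n = 21: the density bound is (6/7) · 441/2 = 189. Since 7 ∣ 21, the Turán graph T(21, 7) has parts of equal size 3, and its edge count e(T(21, 7)) = 189 attains the density bound exactly.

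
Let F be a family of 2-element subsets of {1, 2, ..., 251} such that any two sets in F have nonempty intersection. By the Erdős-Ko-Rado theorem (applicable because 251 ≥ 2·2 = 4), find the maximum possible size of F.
max |F| = C(250, 1) = 250

The Erdős-Ko-Rado theorem states: for n ≥ 2k, an intersecting family of k-subsets of an n-element set has size at most C(n − 1, k − 1), with equality for 'star' families {A ⊆ [n] : |A| = k, i ∈ A} (fix an element i). For n = 251, k = 2: C(250, 1) = 250.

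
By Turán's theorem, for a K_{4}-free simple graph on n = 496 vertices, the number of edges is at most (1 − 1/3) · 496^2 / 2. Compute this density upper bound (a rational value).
Turán density bound = (2/3) · 496^2/2 = 246016/3 ≈ 82005.3333

Turán's theorem: ex(n, K_{r+1}) is achieved by the complete r-partite Turán graph T(n, r) with parts as balanced as possible, and is at most (1 − 1/r) · n^2/2. For r = 3, n = 496: the density bound is (2/3) · 246016/2 = 246016/3 ≈ 82005.3333. The integer-valued extremum is e(T(496, 3)) = 82005, which is strictly less than the density bound 246016/3 since 3 ∤ 496 (the parts of T(496, 3) cannot all be equal).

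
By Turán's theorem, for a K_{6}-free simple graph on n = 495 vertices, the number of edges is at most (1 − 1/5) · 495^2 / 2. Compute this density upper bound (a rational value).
Turán density bound = (4/5) · 495^2/2 = 98010

Turán's theorem: ex(n, K_{r+1}) is achieved by the complete r-partite Turán graph T(n, r) with parts as balanced as possible, and is at most (1 − 1/r) · n^2/2. For r = 5, n = 495: the density bound is (4/5) · 245025/2 = 98010. Since 5 ∣ 495, the Turán graph T(495, 5) has parts of equal size 99, and its edge count e(T(495, 5)) = 98010 attains the density bound exactly.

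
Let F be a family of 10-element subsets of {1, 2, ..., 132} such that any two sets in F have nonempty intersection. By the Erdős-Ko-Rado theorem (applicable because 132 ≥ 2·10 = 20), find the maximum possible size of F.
max |F| = C(131, 9) = 23640810986000

Erdős-Ko-Rado (1961): when n ≥ 2k, max |F| = C(n−1, k−1). The bound is attained by the star {A : i ∈ A} for any fixed i ∈ [n]. Here C(132−1, 10−1) = C(131, 9) = 23640810986000.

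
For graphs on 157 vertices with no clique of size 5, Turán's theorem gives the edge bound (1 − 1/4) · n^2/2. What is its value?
Turán density bound = (3/4) · 157^2/2 = 73947/8 ≈ 9243.375

Turán's theorem: ex(n, K_{r+1}) is achieved by the complete r-partite Turán graph T(n, r) with parts as balanced as possible, and is at most (1 − 1/r) · n^2/2. For r = 4, n = 157: the density bound is (3/4) · 24649/2 = 73947/8 ≈ 9243.375. The integer-valued extremum is e(T(157, 4)) = 9243, which is strictly less than the density bound 73947/8 since 4 ∤ 157 (the parts of T(157, 4) cannot all be equal).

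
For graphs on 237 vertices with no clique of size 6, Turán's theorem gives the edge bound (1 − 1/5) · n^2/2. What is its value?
Turán density bound = (4/5) · 237^2/2 = 112338/5 ≈ 22467.6

Turán's theorem: ex(n, K_{r+1}) is achieved by the complete r-partite Turán graph T(n, r) with parts as balanced as possible, and is at most (1 − 1/r) · n^2/2. For r = 5, n = 237: the density bound is (4/5) · 56169/2 = 112338/5 ≈ 22467.6. The integer-valued extremum is e(T(237, 5)) = 22467, which is strictly less than the density bound 112338/5 since 5 ∤ 237 (the parts of T(237, 5) cannot all be equal).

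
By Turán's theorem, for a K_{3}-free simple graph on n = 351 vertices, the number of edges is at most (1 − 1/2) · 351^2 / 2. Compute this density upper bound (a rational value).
Turán density bound = (1/2) · 351^2/2 = 123201/4 ≈ 30800.25

Turán's theorem: ex(n, K_{r+1}) is achieved by the complete r-partite Turán graph T(n, r) with parts as balanced as possible, and is at most (1 − 1/r) · n^2/2. For r = 2, n = 351: the density bound is (1/2) · 123201/2 = 123201/4 ≈ 30800.25. The integer-valued extremum is e(T(351, 2)) = 30800, which is strictly less than the density bound 123201/4 since 2 ∤ 351 (the parts of T(351, 2) cannot all be equal).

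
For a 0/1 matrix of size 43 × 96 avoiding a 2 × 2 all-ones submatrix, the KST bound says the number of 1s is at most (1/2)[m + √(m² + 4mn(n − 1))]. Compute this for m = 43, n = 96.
z(43, 96; 2, 2) ≤ (1/2)[43 + √(43² + 4·43·96·95)] = (1/2)[43 + √1570489] = 648.0958

Kővári–Sós–Turán: let r_1, ..., r_43 be the row sums and z = Σ r_i the total number of 1s. Each pair of columns can share at most one row with both entries 1 (else a 2×2 all-ones block appears), so Σ_i C(r_i, 2) ≤ C(96, 2) = 4560. By convexity Σ_i C(r_i, 2) ≥ 43·C(z/43, 2) = z(z − 43)/(2·43), giving z² − 43z − 43·96·95 ≤ 0 and hence z ≤ (1/2)[43 + √(1849 + 4·392160)] = (1/2)[43 + √1570489] ≈ (1/2)(43 + 1253.1915) = 648.0958.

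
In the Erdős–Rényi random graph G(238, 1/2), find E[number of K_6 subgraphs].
E[# K_6] = C(238, 6) · (1/2)^C(6, 2) = 236888757651 / 2^15 ≈ 7229271.168549

For each 6-subset S of vertices (there are C(238, 6) = 236888757651 such S), let X_S = 1 if S induces a K_6 (all C(6, 2) = 15 edges present). Then P(X_S = 1) = (1/2)^15 = 1/32768. By linearity of expectation, E[# K_6] = C(238, 6) · (1/2)^15 = 236888757651 / 32768 ≈ 7229271.168549.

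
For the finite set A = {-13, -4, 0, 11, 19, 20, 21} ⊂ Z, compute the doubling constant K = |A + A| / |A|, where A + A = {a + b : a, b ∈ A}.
K = |A + A| / |A| = 26/7

Enumerate A + A = {a + b : a, b ∈ A}. With |A| = 7, there are |A|^2 = 49 ordered sum pairs; collecting distinct values, A + A = {-26, -17, -13, -8, -4, -2, 0, 6, 7, 8, 11, 15, 16, 17, 19, 20, 21, 22, 30, 31, 32, 38, 39, 40, 41, 42}, so |A + A| = 26. Thus K = 26/7. For comparison, the minimum possible |A + A| over all 7-element sets is 2·7 − 1 = 13 (so min K = 13/7), attained only by arithmetic progressions.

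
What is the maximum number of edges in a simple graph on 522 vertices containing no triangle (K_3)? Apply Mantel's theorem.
ex(522, K_3) = ⌊522^2/4⌋ = 68121

Mantel (1907): a triangle-free graph on n vertices has at most ⌊n^2/4⌋ edges, with equality for the complete bipartite graph K_{⌊n/2⌋, ⌈n/2⌉}. For n = 522: ⌊522^2/4⌋ = ⌊272484/4⌋ = 68121. The extremal graph is K_{261, 261}, which has 261·261 = 68121 edges.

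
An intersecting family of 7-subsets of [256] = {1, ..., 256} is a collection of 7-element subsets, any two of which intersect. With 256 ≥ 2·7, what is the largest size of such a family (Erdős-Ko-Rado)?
max |F| = C(255, 6) = 359895314625

The Erdős-Ko-Rado theorem states: for n ≥ 2k, an intersecting family of k-subsets of an n-element set has size at most C(n − 1, k − 1), with equality for 'star' families {A ⊆ [n] : |A| = k, i ∈ A} (fix an element i). For n = 256, k = 7: C(255, 6) = 359895314625.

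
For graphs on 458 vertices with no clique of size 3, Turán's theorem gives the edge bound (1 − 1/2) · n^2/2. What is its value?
Turán density bound = (1/2) · 458^2/2 = 52441

Turán's theorem: ex(n, K_{r+1}) is achieved by the complete r-partite Turán graph T(n, r) with parts as balanced as possible, and is at most (1 − 1/r) · n^2/2. For r = 2, n = 458: the density bound is (1/2) · 209764/2 = 52441. Since 2 ∣ 458, the Turán graph T(458, 2) has parts of equal size 229, and its edge count e(T(458, 2)) = 52441 attains the density bound exactly.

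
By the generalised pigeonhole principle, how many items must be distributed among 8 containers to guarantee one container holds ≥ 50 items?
n = (50 − 1)·8 + 1 = 393

By the generalised pigeonhole principle, to guarantee some box contains ≥ r objects we need more than (r − 1) · k objects total. Threshold: n = (r − 1) · k + 1. With r = 50 and k = 8: n = 49 · 8 + 1 = 392 + 1 = 393. For n = 392 = 49 · 8, we can put exactly 49 objects in every box, avoiding 50 in any single one — so 393 is tight.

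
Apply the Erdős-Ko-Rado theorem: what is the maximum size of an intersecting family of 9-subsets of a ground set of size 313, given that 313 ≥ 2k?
max |F| = C(312, 8) = 2034346802568795

The Erdős-Ko-Rado theorem states: for n ≥ 2k, an intersecting family of k-subsets of an n-element set has size at most C(n − 1, k − 1), with equality for 'star' families {A ⊆ [n] : |A| = k, i ∈ A} (fix an element i). For n = 313, k = 9: C(312, 8) = 2034346802568795.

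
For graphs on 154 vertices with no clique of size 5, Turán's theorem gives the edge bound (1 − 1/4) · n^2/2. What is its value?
Turán density bound = (3/4) · 154^2/2 = 17787/2 ≈ 8893.5

Turán's theorem: ex(n, K_{r+1}) is achieved by the complete r-partite Turán graph T(n, r) with parts as balanced as possible, and is at most (1 − 1/r) · n^2/2. For r = 4, n = 154: the density bound is (3/4) · 23716/2 = 17787/2 ≈ 8893.5. The integer-valued extremum is e(T(154, 4)) = 8893, which is strictly less than the density bound 17787/2 since 4 ∤ 154 (the parts of T(154, 4) cannot all be equal).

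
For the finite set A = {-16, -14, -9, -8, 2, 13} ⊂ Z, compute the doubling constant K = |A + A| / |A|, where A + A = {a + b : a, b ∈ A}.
K = |A + A| / |A| = 20/6 = 10/3

Enumerate A + A = {a + b : a, b ∈ A}. With |A| = 6, there are |A|^2 = 36 ordered sum pairs; collecting distinct values, A + A = {-32, -30, -28, -25, -24, -23, -22, -18, -17, -16, -14, -12, -7, -6, -3, -1, 4, 5, 15, 26}, so |A + A| = 20. Thus K = 20/6 = 10/3. For comparison, the minimum possible |A + A| over all 6-element sets is 2·6 − 1 = 11 (so min K = 11/6), attained only by arithmetic progressions.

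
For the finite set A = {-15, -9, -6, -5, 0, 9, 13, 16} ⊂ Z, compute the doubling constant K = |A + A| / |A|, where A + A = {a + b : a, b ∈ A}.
K = |A + A| / |A| = 31/8

Enumerate A + A = {a + b : a, b ∈ A}. With |A| = 8, there are |A|^2 = 64 ordered sum pairs; collecting distinct values, A + A = {-30, -24, -21, -20, -18, -15, -14, -12, -11, -10, -9, -6, -5, -2, 0, 1, 3, 4, 7, 8, 9, 10, 11, 13, 16, 18, 22, 25, 26, 29, 32}, so |A + A| = 31. Thus K = 31/8. For comparison, the minimum possible |A + A| over all 8-element sets is 2·8 − 1 = 15 (so min K = 15/8), attained only by arithmetic progressions.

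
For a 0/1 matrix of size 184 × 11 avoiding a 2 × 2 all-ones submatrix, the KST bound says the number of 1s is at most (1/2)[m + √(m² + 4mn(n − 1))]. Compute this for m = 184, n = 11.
z(184, 11; 2, 2) ≤ (1/2)[184 + √(184² + 4·184·11·10)] = (1/2)[184 + √114816] = 261.4225

Kővári–Sós–Turán: let r_1, ..., r_184 be the row sums and z = Σ r_i the total number of 1s. Each pair of columns can share at most one row with both entries 1 (else a 2×2 all-ones block appears), so Σ_i C(r_i, 2) ≤ C(11, 2) = 55. By convexity Σ_i C(r_i, 2) ≥ 184·C(z/184, 2) = z(z − 184)/(2·184), giving z² − 184z − 184·11·10 ≤ 0 and hence z ≤ (1/2)[184 + √(33856 + 4·20240)] = (1/2)[184 + √114816] ≈ (1/2)(184 + 338.8451) = 261.4225.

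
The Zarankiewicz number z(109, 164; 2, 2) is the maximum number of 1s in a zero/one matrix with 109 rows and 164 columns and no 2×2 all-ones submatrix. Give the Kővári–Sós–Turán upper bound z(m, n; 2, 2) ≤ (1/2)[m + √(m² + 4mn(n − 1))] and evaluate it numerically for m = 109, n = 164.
z(109, 164; 2, 2) ≤ (1/2)[109 + √(109² + 4·109·164·163)] = (1/2)[109 + √11667033] = 1762.3519

Kővári–Sós–Turán: let r_1, ..., r_109 be the row sums and z = Σ r_i the total number of 1s. Each pair of columns can share at most one row with both entries 1 (else a 2×2 all-ones block appears), so Σ_i C(r_i, 2) ≤ C(164, 2) = 13366. By convexity Σ_i C(r_i, 2) ≥ 109·C(z/109, 2) = z(z − 109)/(2·109), giving z² − 109z − 109·164·163 ≤ 0 and hence z ≤ (1/2)[109 + √(11881 + 4·2913788)] = (1/2)[109 + √11667033] ≈ (1/2)(109 + 3415.7039) = 1762.3519.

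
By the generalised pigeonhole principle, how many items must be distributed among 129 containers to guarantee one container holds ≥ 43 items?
n = (43 − 1)·129 + 1 = 5419

By the generalised pigeonhole principle, to guarantee some box contains ≥ r objects we need more than (r − 1) · k objects total. Threshold: n = (r − 1) · k + 1. With r = 43 and k = 129: n = 42 · 129 + 1 = 5418 + 1 = 5419. For n = 5418 = 42 · 129, we can put exactly 42 objects in every box, avoiding 43 in any single one — so 5419 is tight.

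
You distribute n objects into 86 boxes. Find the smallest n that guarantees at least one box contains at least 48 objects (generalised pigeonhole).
n = (48 − 1)·86 + 1 = 4043

By the generalised pigeonhole principle, to guarantee some box contains ≥ r objects we need more than (r − 1) · k objects total. Threshold: n = (r − 1) · k + 1. With r = 48 and k = 86: n = 47 · 86 + 1 = 4042 + 1 = 4043. For n = 4042 = 47 · 86, we can put exactly 47 objects in every box, avoiding 48 in any single one — so 4043 is tight.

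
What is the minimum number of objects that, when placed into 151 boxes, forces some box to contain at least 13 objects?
n = (13 − 1)·151 + 1 = 1813

By the generalised pigeonhole principle, to guarantee some box contains ≥ r objects we need more than (r − 1) · k objects total. Threshold: n = (r − 1) · k + 1. With r = 13 and k = 151: n = 12 · 151 + 1 = 1812 + 1 = 1813. For n = 1812 = 12 · 151, we can put exactly 12 objects in every box, avoiding 13 in any single one — so 1813 is tight.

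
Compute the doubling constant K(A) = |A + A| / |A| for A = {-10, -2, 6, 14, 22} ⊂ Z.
K = |A + A| / |A| = 9/5

Enumerate A + A = {a + b : a, b ∈ A}. With |A| = 5, there are |A|^2 = 25 ordered sum pairs; collecting distinct values, A + A = {-20, -12, -4, 4, 12, 20, 28, 36, 44}, so |A + A| = 9. Thus K = 9/5. Here |A + A| = 2|A| − 1 = 9, the minimum possible — so K = 9/5 is minimal, which holds iff A is an arithmetic progression.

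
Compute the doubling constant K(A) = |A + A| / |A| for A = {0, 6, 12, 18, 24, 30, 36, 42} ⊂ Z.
K = |A + A| / |A| = 15/8

Enumerate A + A = {a + b : a, b ∈ A}. With |A| = 8, there are |A|^2 = 64 ordered sum pairs; collecting distinct values, A + A = {0, 6, 12, 18, 24, 30, 36, 42, 48, 54, 60, 66, 72, 78, 84}, so |A + A| = 15. Thus K = 15/8. Here |A + A| = 2|A| − 1 = 15, the minimum possible — so K = 15/8 is minimal, which holds iff A is an arithmetic progression.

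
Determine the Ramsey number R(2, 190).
R(2, 190) = 190

R(2, k) = k for all k ≥ 2: in a 2-colouring of K_k, either some edge is red (a red K_2) or all edges are blue (a blue K_k). And K_{189} coloured all-blue has no blue K_190, so R(2, 190) > 189. Hence R(2, 190) = 190.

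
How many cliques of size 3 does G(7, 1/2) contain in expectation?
E[# K_3] = C(7, 3) · (1/2)^C(3, 2) = 35 / 2^3 = 4.375

For each 3-subset S of vertices (there are C(7, 3) = 35 such S), let X_S = 1 if S induces a K_3 (all C(3, 2) = 3 edges present). Then P(X_S = 1) = (1/2)^3 = 1/8. By linearity of expectation, E[# K_3] = C(7, 3) · (1/2)^3 = 35 / 8 = 4.375.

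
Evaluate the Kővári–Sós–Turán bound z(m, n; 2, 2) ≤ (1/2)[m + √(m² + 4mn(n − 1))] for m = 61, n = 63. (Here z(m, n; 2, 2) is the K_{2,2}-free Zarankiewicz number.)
z(61, 63; 2, 2) ≤ (1/2)[61 + √(61² + 4·61·63·62)] = (1/2)[61 + √956785] = 519.5769

Kővári–Sós–Turán: let r_1, ..., r_61 be the row sums and z = Σ r_i the total number of 1s. Each pair of columns can share at most one row with both entries 1 (else a 2×2 all-ones block appears), so Σ_i C(r_i, 2) ≤ C(63, 2) = 1953. By convexity Σ_i C(r_i, 2) ≥ 61·C(z/61, 2) = z(z − 61)/(2·61), giving z² − 61z − 61·63·62 ≤ 0 and hence z ≤ (1/2)[61 + √(3721 + 4·238266)] = (1/2)[61 + √956785] ≈ (1/2)(61 + 978.1539) = 519.5769.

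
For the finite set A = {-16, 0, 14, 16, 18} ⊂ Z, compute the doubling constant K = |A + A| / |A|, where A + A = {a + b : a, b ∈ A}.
K = |A + A| / |A| = 13/5

Enumerate A + A = {a + b : a, b ∈ A}. With |A| = 5, there are |A|^2 = 25 ordered sum pairs; collecting distinct values, A + A = {-32, -16, -2, 0, 2, 14, 16, 18, 28, 30, 32, 34, 36}, so |A + A| = 13. Thus K = 13/5. For comparison, the minimum possible |A + A| over all 5-element sets is 2·5 − 1 = 9 (so min K = 9/5), attained only by arithmetic progressions.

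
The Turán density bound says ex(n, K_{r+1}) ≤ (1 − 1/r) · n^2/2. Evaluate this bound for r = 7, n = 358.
Turán density bound = (6/7) · 358^2/2 = 384492/7 ≈ 54927.4286

Turán's theorem: ex(n, K_{r+1}) is achieved by the complete r-partite Turán graph T(n, r) with parts as balanced as possible, and is at most (1 − 1/r) · n^2/2. For r = 7, n = 358: the density bound is (6/7) · 128164/2 = 384492/7 ≈ 54927.4286. The integer-valued extremum is e(T(358, 7)) = 54927, which is strictly less than the density bound 384492/7 since 7 ∤ 358 (the parts of T(358, 7) cannot all be equal).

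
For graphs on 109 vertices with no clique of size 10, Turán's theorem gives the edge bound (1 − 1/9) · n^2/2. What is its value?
Turán density bound = (8/9) · 109^2/2 = 47524/9 ≈ 5280.4444

Turán's theorem: ex(n, K_{r+1}) is achieved by the complete r-partite Turán graph T(n, r) with parts as balanced as possible, and is at most (1 − 1/r) · n^2/2. For r = 9, n = 109: the density bound is (8/9) · 11881/2 = 47524/9 ≈ 5280.4444. The integer-valued extremum is e(T(109, 9)) = 5280, which is strictly less than the density bound 47524/9 since 9 ∤ 109 (the parts of T(109, 9) cannot all be equal).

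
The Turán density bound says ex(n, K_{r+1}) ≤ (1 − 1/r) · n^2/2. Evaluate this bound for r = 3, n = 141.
Turán density bound = (2/3) · 141^2/2 = 6627

Turán's theorem: ex(n, K_{r+1}) is achieved by the complete r-partite Turán graph T(n, r) with parts as balanced as possible, and is at most (1 − 1/r) · n^2/2. For r = 3, n = 141: the density bound is (2/3) · 19881/2 = 6627. Since 3 ∣ 141, the Turán graph T(141, 3) has parts of equal size 47, and its edge count e(T(141, 3)) = 6627 attains the density bound exactly.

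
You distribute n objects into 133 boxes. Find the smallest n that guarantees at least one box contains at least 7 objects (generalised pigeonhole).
n = (7 − 1)·133 + 1 = 799

By the generalised pigeonhole principle, to guarantee some box contains ≥ r objects we need more than (r − 1) · k objects total. Threshold: n = (r − 1) · k + 1. With r = 7 and k = 133: n = 6 · 133 + 1 = 798 + 1 = 799. For n = 798 = 6 · 133, we can put exactly 6 objects in every box, avoiding 7 in any single one — so 799 is tight.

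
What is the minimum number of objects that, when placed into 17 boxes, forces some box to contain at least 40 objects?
n = (40 − 1)·17 + 1 = 664

By the generalised pigeonhole principle, to guarantee some box contains ≥ r objects we need more than (r − 1) · k objects total. Threshold: n = (r − 1) · k + 1. With r = 40 and k = 17: n = 39 · 17 + 1 = 663 + 1 = 664. For n = 663 = 39 · 17, we can put exactly 39 objects in every box, avoiding 40 in any single one — so 664 is tight.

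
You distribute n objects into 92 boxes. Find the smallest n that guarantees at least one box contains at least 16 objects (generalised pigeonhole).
n = (16 − 1)·92 + 1 = 1381

By the generalised pigeonhole principle, to guarantee some box contains ≥ r objects we need more than (r − 1) · k objects total. Threshold: n = (r − 1) · k + 1. With r = 16 and k = 92: n = 15 · 92 + 1 = 1380 + 1 = 1381. For n = 1380 = 15 · 92, we can put exactly 15 objects in every box, avoiding 16 in any single one — so 1381 is tight.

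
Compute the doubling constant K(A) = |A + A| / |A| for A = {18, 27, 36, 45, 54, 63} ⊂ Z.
K = |A + A| / |A| = 11/6

Enumerate A + A = {a + b : a, b ∈ A}. With |A| = 6, there are |A|^2 = 36 ordered sum pairs; collecting distinct values, A + A = {36, 45, 54, 63, 72, 81, 90, 99, 108, 117, 126}, so |A + A| = 11. Thus K = 11/6. Here |A + A| = 2|A| − 1 = 11, the minimum possible — so K = 11/6 is minimal, which holds iff A is an arithmetic progression.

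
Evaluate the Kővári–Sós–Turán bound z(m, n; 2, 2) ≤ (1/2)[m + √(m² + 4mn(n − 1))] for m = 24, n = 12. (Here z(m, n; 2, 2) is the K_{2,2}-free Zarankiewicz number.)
z(24, 12; 2, 2) ≤ (1/2)[24 + √(24² + 4·24·12·11)] = (1/2)[24 + √13248] = 69.55

Kővári–Sós–Turán: let r_1, ..., r_24 be the row sums and z = Σ r_i the total number of 1s. Each pair of columns can share at most one row with both entries 1 (else a 2×2 all-ones block appears), so Σ_i C(r_i, 2) ≤ C(12, 2) = 66. By convexity Σ_i C(r_i, 2) ≥ 24·C(z/24, 2) = z(z − 24)/(2·24), giving z² − 24z − 24·12·11 ≤ 0 and hence z ≤ (1/2)[24 + √(576 + 4·3168)] = (1/2)[24 + √13248] ≈ (1/2)(24 + 115.1) = 69.55.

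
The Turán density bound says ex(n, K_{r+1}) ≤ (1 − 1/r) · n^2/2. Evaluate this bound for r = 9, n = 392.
Turán density bound = (8/9) · 392^2/2 = 614656/9 ≈ 68295.1111

Turán's theorem: ex(n, K_{r+1}) is achieved by the complete r-partite Turán graph T(n, r) with parts as balanced as possible, and is at most (1 − 1/r) · n^2/2. For r = 9, n = 392: the density bound is (8/9) · 153664/2 = 614656/9 ≈ 68295.1111. The integer-valued extremum is e(T(392, 9)) = 68294, which is strictly less than the density bound 614656/9 since 9 ∤ 392 (the parts of T(392, 9) cannot all be equal).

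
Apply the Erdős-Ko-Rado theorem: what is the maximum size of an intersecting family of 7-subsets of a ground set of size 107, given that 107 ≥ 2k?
max |F| = C(106, 6) = 1705904746

Erdős-Ko-Rado (1961): when n ≥ 2k, max |F| = C(n−1, k−1). The bound is attained by the star {A : i ∈ A} for any fixed i ∈ [n]. Here C(107−1, 7−1) = C(106, 6) = 1705904746.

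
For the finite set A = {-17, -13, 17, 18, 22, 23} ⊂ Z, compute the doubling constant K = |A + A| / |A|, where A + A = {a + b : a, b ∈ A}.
K = |A + A| / |A| = 19/6

Enumerate A + A = {a + b : a, b ∈ A}. With |A| = 6, there are |A|^2 = 36 ordered sum pairs; collecting distinct values, A + A = {-34, -30, -26, 0, 1, 4, 5, 6, 9, 10, 34, 35, 36, 39, 40, 41, 44, 45, 46}, so |A + A| = 19. Thus K = 19/6. For comparison, the minimum possible |A + A| over all 6-element sets is 2·6 − 1 = 11 (so min K = 11/6), attained only by arithmetic progressions.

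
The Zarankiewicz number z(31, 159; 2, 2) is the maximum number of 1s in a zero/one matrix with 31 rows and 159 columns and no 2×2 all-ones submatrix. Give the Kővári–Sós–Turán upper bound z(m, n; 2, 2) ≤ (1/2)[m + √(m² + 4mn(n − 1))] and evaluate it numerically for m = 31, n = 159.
z(31, 159; 2, 2) ≤ (1/2)[31 + √(31² + 4·31·159·158)] = (1/2)[31 + √3116089] = 898.1224

Kővári–Sós–Turán: let r_1, ..., r_31 be the row sums and z = Σ r_i the total number of 1s. Each pair of columns can share at most one row with both entries 1 (else a 2×2 all-ones block appears), so Σ_i C(r_i, 2) ≤ C(159, 2) = 12561. By convexity Σ_i C(r_i, 2) ≥ 31·C(z/31, 2) = z(z − 31)/(2·31), giving z² − 31z − 31·159·158 ≤ 0 and hence z ≤ (1/2)[31 + √(961 + 4·778782)] = (1/2)[31 + √3116089] ≈ (1/2)(31 + 1765.2447) = 898.1224.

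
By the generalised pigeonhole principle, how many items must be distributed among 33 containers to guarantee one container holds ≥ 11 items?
n = (11 − 1)·33 + 1 = 331

By the generalised pigeonhole principle, to guarantee some box contains ≥ r objects we need more than (r − 1) · k objects total. Threshold: n = (r − 1) · k + 1. With r = 11 and k = 33: n = 10 · 33 + 1 = 330 + 1 = 331. For n = 330 = 10 · 33, we can put exactly 10 objects in every box, avoiding 11 in any single one — so 331 is tight.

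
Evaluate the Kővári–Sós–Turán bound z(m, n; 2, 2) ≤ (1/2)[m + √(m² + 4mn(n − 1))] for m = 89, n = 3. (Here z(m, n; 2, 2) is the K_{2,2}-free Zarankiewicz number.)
z(89, 3; 2, 2) ≤ (1/2)[89 + √(89² + 4·89·3·2)] = (1/2)[89 + √10057] = 94.6423

Kővári–Sós–Turán: let r_1, ..., r_89 be the row sums and z = Σ r_i the total number of 1s. Each pair of columns can share at most one row with both entries 1 (else a 2×2 all-ones block appears), so Σ_i C(r_i, 2) ≤ C(3, 2) = 3. By convexity Σ_i C(r_i, 2) ≥ 89·C(z/89, 2) = z(z − 89)/(2·89), giving z² − 89z − 89·3·2 ≤ 0 and hence z ≤ (1/2)[89 + √(7921 + 4·534)] = (1/2)[89 + √10057] ≈ (1/2)(89 + 100.2846) = 94.6423.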